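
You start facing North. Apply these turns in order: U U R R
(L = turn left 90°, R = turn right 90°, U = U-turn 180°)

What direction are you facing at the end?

Start: North
  U (U-turn (180°)) -> South
  U (U-turn (180°)) -> North
  R (right (90° clockwise)) -> East
  R (right (90° clockwise)) -> South
Final: South

Answer: Final heading: South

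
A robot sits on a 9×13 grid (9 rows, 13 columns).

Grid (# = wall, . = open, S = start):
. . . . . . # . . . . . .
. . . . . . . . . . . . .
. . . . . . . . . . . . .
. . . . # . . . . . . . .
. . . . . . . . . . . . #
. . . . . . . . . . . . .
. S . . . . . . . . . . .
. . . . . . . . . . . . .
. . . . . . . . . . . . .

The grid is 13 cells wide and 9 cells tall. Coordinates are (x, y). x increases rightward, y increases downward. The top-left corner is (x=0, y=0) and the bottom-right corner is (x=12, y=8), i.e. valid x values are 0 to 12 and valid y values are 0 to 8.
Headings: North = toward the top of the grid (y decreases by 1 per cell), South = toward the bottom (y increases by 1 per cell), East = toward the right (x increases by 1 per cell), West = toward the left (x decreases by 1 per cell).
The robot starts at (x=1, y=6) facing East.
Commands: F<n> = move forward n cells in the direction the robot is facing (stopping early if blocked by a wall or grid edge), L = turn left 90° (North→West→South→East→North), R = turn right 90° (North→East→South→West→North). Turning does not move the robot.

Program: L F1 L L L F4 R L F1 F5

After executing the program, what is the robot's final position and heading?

Answer: Final position: (x=11, y=5), facing East

Derivation:
Start: (x=1, y=6), facing East
  L: turn left, now facing North
  F1: move forward 1, now at (x=1, y=5)
  L: turn left, now facing West
  L: turn left, now facing South
  L: turn left, now facing East
  F4: move forward 4, now at (x=5, y=5)
  R: turn right, now facing South
  L: turn left, now facing East
  F1: move forward 1, now at (x=6, y=5)
  F5: move forward 5, now at (x=11, y=5)
Final: (x=11, y=5), facing East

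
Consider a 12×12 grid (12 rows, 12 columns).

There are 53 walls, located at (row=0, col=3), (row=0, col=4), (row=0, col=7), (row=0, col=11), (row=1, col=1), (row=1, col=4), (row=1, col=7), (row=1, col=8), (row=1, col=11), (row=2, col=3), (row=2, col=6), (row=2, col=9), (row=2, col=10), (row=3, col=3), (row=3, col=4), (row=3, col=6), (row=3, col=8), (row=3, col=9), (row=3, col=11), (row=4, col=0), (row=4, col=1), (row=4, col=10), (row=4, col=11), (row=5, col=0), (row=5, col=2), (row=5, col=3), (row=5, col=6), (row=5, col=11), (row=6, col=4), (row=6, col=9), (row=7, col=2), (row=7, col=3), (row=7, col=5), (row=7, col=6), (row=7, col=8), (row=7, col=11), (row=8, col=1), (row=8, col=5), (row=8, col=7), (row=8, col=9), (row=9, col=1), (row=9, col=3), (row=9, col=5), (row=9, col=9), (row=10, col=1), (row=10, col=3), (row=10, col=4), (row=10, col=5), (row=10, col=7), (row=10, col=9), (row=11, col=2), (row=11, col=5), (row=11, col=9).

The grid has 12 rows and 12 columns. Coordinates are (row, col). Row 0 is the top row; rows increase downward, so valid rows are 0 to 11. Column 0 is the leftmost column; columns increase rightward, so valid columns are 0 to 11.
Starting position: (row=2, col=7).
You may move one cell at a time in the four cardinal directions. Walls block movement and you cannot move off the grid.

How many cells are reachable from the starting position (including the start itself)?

BFS flood-fill from (row=2, col=7):
  Distance 0: (row=2, col=7)
  Distance 1: (row=2, col=8), (row=3, col=7)
  Distance 2: (row=4, col=7)
  Distance 3: (row=4, col=6), (row=4, col=8), (row=5, col=7)
  Distance 4: (row=4, col=5), (row=4, col=9), (row=5, col=8), (row=6, col=7)
  Distance 5: (row=3, col=5), (row=4, col=4), (row=5, col=5), (row=5, col=9), (row=6, col=6), (row=6, col=8), (row=7, col=7)
  Distance 6: (row=2, col=5), (row=4, col=3), (row=5, col=4), (row=5, col=10), (row=6, col=5)
  Distance 7: (row=1, col=5), (row=2, col=4), (row=4, col=2), (row=6, col=10)
  Distance 8: (row=0, col=5), (row=1, col=6), (row=3, col=2), (row=6, col=11), (row=7, col=10)
  Distance 9: (row=0, col=6), (row=2, col=2), (row=3, col=1), (row=7, col=9), (row=8, col=10)
  Distance 10: (row=1, col=2), (row=2, col=1), (row=3, col=0), (row=8, col=11), (row=9, col=10)
  Distance 11: (row=0, col=2), (row=1, col=3), (row=2, col=0), (row=9, col=11), (row=10, col=10)
  Distance 12: (row=0, col=1), (row=1, col=0), (row=10, col=11), (row=11, col=10)
  Distance 13: (row=0, col=0), (row=11, col=11)
Total reachable: 53 (grid has 91 open cells total)

Answer: Reachable cells: 53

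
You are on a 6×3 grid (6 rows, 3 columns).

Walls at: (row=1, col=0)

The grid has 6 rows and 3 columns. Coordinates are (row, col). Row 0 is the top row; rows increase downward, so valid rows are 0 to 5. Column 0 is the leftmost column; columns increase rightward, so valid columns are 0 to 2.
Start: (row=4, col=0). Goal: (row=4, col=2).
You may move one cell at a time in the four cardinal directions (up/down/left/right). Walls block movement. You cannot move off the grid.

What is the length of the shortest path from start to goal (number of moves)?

Answer: Shortest path length: 2

Derivation:
BFS from (row=4, col=0) until reaching (row=4, col=2):
  Distance 0: (row=4, col=0)
  Distance 1: (row=3, col=0), (row=4, col=1), (row=5, col=0)
  Distance 2: (row=2, col=0), (row=3, col=1), (row=4, col=2), (row=5, col=1)  <- goal reached here
One shortest path (2 moves): (row=4, col=0) -> (row=4, col=1) -> (row=4, col=2)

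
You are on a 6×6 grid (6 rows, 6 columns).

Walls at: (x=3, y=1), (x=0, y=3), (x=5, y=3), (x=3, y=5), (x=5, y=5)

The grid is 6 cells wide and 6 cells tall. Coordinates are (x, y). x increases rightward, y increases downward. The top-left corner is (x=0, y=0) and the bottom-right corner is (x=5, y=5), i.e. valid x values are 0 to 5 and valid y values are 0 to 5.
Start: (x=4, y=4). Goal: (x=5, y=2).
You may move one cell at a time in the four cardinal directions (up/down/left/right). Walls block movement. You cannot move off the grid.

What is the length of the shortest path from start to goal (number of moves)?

BFS from (x=4, y=4) until reaching (x=5, y=2):
  Distance 0: (x=4, y=4)
  Distance 1: (x=4, y=3), (x=3, y=4), (x=5, y=4), (x=4, y=5)
  Distance 2: (x=4, y=2), (x=3, y=3), (x=2, y=4)
  Distance 3: (x=4, y=1), (x=3, y=2), (x=5, y=2), (x=2, y=3), (x=1, y=4), (x=2, y=5)  <- goal reached here
One shortest path (3 moves): (x=4, y=4) -> (x=4, y=3) -> (x=4, y=2) -> (x=5, y=2)

Answer: Shortest path length: 3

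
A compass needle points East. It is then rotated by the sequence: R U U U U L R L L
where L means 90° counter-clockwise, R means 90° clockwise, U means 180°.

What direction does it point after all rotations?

Answer: Final heading: North

Derivation:
Start: East
  R (right (90° clockwise)) -> South
  U (U-turn (180°)) -> North
  U (U-turn (180°)) -> South
  U (U-turn (180°)) -> North
  U (U-turn (180°)) -> South
  L (left (90° counter-clockwise)) -> East
  R (right (90° clockwise)) -> South
  L (left (90° counter-clockwise)) -> East
  L (left (90° counter-clockwise)) -> North
Final: North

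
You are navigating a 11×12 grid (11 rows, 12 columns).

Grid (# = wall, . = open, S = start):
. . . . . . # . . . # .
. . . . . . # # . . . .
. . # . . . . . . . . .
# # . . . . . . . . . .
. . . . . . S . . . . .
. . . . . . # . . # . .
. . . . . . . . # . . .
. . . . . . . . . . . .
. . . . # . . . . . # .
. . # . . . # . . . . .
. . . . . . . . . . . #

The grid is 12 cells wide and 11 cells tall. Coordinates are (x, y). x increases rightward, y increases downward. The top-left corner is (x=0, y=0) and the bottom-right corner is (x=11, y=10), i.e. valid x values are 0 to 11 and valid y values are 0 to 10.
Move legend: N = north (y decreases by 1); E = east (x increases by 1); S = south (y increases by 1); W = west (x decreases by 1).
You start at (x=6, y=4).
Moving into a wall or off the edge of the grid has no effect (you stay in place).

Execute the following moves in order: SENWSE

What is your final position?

Start: (x=6, y=4)
  S (south): blocked, stay at (x=6, y=4)
  E (east): (x=6, y=4) -> (x=7, y=4)
  N (north): (x=7, y=4) -> (x=7, y=3)
  W (west): (x=7, y=3) -> (x=6, y=3)
  S (south): (x=6, y=3) -> (x=6, y=4)
  E (east): (x=6, y=4) -> (x=7, y=4)
Final: (x=7, y=4)

Answer: Final position: (x=7, y=4)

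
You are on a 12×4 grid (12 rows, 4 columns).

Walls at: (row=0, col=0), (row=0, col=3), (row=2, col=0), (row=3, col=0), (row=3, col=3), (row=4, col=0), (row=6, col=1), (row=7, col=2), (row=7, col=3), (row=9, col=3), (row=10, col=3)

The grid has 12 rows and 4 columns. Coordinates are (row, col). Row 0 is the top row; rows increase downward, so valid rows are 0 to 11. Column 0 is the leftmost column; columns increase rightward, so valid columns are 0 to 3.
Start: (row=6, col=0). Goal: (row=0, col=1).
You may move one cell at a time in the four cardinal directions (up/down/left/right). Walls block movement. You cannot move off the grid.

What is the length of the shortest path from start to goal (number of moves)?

Answer: Shortest path length: 7

Derivation:
BFS from (row=6, col=0) until reaching (row=0, col=1):
  Distance 0: (row=6, col=0)
  Distance 1: (row=5, col=0), (row=7, col=0)
  Distance 2: (row=5, col=1), (row=7, col=1), (row=8, col=0)
  Distance 3: (row=4, col=1), (row=5, col=2), (row=8, col=1), (row=9, col=0)
  Distance 4: (row=3, col=1), (row=4, col=2), (row=5, col=3), (row=6, col=2), (row=8, col=2), (row=9, col=1), (row=10, col=0)
  Distance 5: (row=2, col=1), (row=3, col=2), (row=4, col=3), (row=6, col=3), (row=8, col=3), (row=9, col=2), (row=10, col=1), (row=11, col=0)
  Distance 6: (row=1, col=1), (row=2, col=2), (row=10, col=2), (row=11, col=1)
  Distance 7: (row=0, col=1), (row=1, col=0), (row=1, col=2), (row=2, col=3), (row=11, col=2)  <- goal reached here
One shortest path (7 moves): (row=6, col=0) -> (row=5, col=0) -> (row=5, col=1) -> (row=4, col=1) -> (row=3, col=1) -> (row=2, col=1) -> (row=1, col=1) -> (row=0, col=1)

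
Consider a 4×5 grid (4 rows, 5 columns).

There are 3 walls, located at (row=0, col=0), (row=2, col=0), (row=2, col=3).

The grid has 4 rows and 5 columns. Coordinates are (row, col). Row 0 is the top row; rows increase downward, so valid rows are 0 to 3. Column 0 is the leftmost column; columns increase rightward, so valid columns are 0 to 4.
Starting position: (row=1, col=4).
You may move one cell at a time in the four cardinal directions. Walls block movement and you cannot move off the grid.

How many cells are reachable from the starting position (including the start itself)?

Answer: Reachable cells: 17

Derivation:
BFS flood-fill from (row=1, col=4):
  Distance 0: (row=1, col=4)
  Distance 1: (row=0, col=4), (row=1, col=3), (row=2, col=4)
  Distance 2: (row=0, col=3), (row=1, col=2), (row=3, col=4)
  Distance 3: (row=0, col=2), (row=1, col=1), (row=2, col=2), (row=3, col=3)
  Distance 4: (row=0, col=1), (row=1, col=0), (row=2, col=1), (row=3, col=2)
  Distance 5: (row=3, col=1)
  Distance 6: (row=3, col=0)
Total reachable: 17 (grid has 17 open cells total)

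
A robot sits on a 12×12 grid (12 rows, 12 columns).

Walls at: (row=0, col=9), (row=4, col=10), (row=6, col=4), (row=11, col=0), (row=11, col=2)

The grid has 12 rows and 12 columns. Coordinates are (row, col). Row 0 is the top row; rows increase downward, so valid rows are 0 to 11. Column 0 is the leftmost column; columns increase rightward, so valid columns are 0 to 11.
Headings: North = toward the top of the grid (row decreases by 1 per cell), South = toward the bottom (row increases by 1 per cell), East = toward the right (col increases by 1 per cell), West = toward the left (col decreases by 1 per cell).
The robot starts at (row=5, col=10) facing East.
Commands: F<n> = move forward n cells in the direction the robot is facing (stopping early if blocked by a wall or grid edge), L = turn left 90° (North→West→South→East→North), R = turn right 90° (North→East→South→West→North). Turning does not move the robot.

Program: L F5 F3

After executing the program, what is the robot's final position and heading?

Start: (row=5, col=10), facing East
  L: turn left, now facing North
  F5: move forward 0/5 (blocked), now at (row=5, col=10)
  F3: move forward 0/3 (blocked), now at (row=5, col=10)
Final: (row=5, col=10), facing North

Answer: Final position: (row=5, col=10), facing North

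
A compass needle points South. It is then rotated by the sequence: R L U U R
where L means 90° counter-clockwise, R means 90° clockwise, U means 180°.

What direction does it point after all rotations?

Answer: Final heading: West

Derivation:
Start: South
  R (right (90° clockwise)) -> West
  L (left (90° counter-clockwise)) -> South
  U (U-turn (180°)) -> North
  U (U-turn (180°)) -> South
  R (right (90° clockwise)) -> West
Final: West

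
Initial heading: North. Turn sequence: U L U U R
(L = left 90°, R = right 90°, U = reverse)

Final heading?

Start: North
  U (U-turn (180°)) -> South
  L (left (90° counter-clockwise)) -> East
  U (U-turn (180°)) -> West
  U (U-turn (180°)) -> East
  R (right (90° clockwise)) -> South
Final: South

Answer: Final heading: South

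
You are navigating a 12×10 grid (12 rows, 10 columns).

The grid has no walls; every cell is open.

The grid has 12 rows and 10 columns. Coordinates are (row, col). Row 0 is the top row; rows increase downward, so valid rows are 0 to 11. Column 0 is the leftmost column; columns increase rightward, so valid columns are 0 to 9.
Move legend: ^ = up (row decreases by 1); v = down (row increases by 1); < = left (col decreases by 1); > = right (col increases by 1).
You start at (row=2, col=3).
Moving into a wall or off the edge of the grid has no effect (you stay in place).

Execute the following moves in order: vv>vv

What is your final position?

Answer: Final position: (row=6, col=4)

Derivation:
Start: (row=2, col=3)
  v (down): (row=2, col=3) -> (row=3, col=3)
  v (down): (row=3, col=3) -> (row=4, col=3)
  > (right): (row=4, col=3) -> (row=4, col=4)
  v (down): (row=4, col=4) -> (row=5, col=4)
  v (down): (row=5, col=4) -> (row=6, col=4)
Final: (row=6, col=4)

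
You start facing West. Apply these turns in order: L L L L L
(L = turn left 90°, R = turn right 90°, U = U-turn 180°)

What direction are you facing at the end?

Answer: Final heading: South

Derivation:
Start: West
  L (left (90° counter-clockwise)) -> South
  L (left (90° counter-clockwise)) -> East
  L (left (90° counter-clockwise)) -> North
  L (left (90° counter-clockwise)) -> West
  L (left (90° counter-clockwise)) -> South
Final: South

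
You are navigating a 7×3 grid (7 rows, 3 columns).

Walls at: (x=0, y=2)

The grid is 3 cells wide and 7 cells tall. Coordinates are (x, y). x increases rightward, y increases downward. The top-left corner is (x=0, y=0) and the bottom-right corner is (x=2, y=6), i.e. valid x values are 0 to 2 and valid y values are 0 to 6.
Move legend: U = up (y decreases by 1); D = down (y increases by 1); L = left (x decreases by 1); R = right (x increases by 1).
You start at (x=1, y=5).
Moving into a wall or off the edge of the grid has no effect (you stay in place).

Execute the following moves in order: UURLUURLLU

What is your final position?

Answer: Final position: (x=0, y=0)

Derivation:
Start: (x=1, y=5)
  U (up): (x=1, y=5) -> (x=1, y=4)
  U (up): (x=1, y=4) -> (x=1, y=3)
  R (right): (x=1, y=3) -> (x=2, y=3)
  L (left): (x=2, y=3) -> (x=1, y=3)
  U (up): (x=1, y=3) -> (x=1, y=2)
  U (up): (x=1, y=2) -> (x=1, y=1)
  R (right): (x=1, y=1) -> (x=2, y=1)
  L (left): (x=2, y=1) -> (x=1, y=1)
  L (left): (x=1, y=1) -> (x=0, y=1)
  U (up): (x=0, y=1) -> (x=0, y=0)
Final: (x=0, y=0)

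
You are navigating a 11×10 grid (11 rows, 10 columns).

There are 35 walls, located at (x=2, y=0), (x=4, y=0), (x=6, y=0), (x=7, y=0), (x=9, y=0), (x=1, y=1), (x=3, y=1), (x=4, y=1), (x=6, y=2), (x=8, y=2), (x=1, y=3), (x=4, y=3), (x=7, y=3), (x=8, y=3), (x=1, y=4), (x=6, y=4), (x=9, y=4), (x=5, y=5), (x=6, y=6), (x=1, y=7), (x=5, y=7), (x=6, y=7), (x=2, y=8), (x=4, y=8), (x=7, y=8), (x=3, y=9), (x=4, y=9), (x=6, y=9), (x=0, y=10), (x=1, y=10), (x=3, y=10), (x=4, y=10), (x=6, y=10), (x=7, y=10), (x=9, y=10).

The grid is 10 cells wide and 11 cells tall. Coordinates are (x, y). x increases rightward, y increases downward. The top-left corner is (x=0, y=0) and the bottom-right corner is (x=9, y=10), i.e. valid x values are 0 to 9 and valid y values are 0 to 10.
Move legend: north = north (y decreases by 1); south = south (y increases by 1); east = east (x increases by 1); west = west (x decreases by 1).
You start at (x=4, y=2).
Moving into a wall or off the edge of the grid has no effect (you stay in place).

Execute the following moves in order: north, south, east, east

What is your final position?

Start: (x=4, y=2)
  north (north): blocked, stay at (x=4, y=2)
  south (south): blocked, stay at (x=4, y=2)
  east (east): (x=4, y=2) -> (x=5, y=2)
  east (east): blocked, stay at (x=5, y=2)
Final: (x=5, y=2)

Answer: Final position: (x=5, y=2)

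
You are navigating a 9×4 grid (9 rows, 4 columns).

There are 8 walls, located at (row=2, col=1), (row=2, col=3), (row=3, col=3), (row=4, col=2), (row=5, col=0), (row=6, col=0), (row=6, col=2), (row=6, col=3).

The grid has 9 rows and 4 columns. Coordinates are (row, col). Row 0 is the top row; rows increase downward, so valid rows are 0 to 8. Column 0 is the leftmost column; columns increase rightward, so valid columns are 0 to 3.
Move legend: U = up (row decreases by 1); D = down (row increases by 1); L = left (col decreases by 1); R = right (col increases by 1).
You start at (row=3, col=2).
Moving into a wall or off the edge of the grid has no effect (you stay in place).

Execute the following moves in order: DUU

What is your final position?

Answer: Final position: (row=1, col=2)

Derivation:
Start: (row=3, col=2)
  D (down): blocked, stay at (row=3, col=2)
  U (up): (row=3, col=2) -> (row=2, col=2)
  U (up): (row=2, col=2) -> (row=1, col=2)
Final: (row=1, col=2)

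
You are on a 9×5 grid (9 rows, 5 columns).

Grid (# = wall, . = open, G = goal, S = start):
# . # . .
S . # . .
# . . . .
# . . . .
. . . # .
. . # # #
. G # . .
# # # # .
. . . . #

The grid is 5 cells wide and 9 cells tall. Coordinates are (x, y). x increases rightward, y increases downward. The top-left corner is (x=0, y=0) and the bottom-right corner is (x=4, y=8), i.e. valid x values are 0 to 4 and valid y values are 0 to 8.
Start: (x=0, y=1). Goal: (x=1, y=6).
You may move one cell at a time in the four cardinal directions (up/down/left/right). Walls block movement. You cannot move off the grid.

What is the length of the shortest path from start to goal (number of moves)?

Answer: Shortest path length: 6

Derivation:
BFS from (x=0, y=1) until reaching (x=1, y=6):
  Distance 0: (x=0, y=1)
  Distance 1: (x=1, y=1)
  Distance 2: (x=1, y=0), (x=1, y=2)
  Distance 3: (x=2, y=2), (x=1, y=3)
  Distance 4: (x=3, y=2), (x=2, y=3), (x=1, y=4)
  Distance 5: (x=3, y=1), (x=4, y=2), (x=3, y=3), (x=0, y=4), (x=2, y=4), (x=1, y=5)
  Distance 6: (x=3, y=0), (x=4, y=1), (x=4, y=3), (x=0, y=5), (x=1, y=6)  <- goal reached here
One shortest path (6 moves): (x=0, y=1) -> (x=1, y=1) -> (x=1, y=2) -> (x=1, y=3) -> (x=1, y=4) -> (x=1, y=5) -> (x=1, y=6)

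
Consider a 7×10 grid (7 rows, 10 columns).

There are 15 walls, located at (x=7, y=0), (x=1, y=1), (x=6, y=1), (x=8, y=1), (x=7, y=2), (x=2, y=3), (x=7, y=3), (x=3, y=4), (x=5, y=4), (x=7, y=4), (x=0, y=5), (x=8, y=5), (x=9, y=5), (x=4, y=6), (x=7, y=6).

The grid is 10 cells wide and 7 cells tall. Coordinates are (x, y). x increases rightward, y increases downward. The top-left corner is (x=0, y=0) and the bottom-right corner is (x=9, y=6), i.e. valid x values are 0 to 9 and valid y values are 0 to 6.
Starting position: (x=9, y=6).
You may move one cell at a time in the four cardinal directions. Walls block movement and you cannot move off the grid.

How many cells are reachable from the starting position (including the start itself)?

BFS flood-fill from (x=9, y=6):
  Distance 0: (x=9, y=6)
  Distance 1: (x=8, y=6)
Total reachable: 2 (grid has 55 open cells total)

Answer: Reachable cells: 2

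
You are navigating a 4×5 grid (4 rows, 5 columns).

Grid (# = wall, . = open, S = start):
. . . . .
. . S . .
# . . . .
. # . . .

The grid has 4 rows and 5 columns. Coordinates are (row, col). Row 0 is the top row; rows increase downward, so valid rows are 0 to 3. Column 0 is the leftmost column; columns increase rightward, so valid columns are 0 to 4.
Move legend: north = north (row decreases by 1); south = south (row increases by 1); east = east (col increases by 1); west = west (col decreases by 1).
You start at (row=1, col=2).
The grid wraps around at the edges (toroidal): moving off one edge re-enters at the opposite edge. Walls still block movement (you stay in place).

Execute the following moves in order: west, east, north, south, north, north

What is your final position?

Start: (row=1, col=2)
  west (west): (row=1, col=2) -> (row=1, col=1)
  east (east): (row=1, col=1) -> (row=1, col=2)
  north (north): (row=1, col=2) -> (row=0, col=2)
  south (south): (row=0, col=2) -> (row=1, col=2)
  north (north): (row=1, col=2) -> (row=0, col=2)
  north (north): (row=0, col=2) -> (row=3, col=2)
Final: (row=3, col=2)

Answer: Final position: (row=3, col=2)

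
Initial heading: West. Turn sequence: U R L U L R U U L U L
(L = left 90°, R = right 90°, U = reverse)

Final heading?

Start: West
  U (U-turn (180°)) -> East
  R (right (90° clockwise)) -> South
  L (left (90° counter-clockwise)) -> East
  U (U-turn (180°)) -> West
  L (left (90° counter-clockwise)) -> South
  R (right (90° clockwise)) -> West
  U (U-turn (180°)) -> East
  U (U-turn (180°)) -> West
  L (left (90° counter-clockwise)) -> South
  U (U-turn (180°)) -> North
  L (left (90° counter-clockwise)) -> West
Final: West

Answer: Final heading: West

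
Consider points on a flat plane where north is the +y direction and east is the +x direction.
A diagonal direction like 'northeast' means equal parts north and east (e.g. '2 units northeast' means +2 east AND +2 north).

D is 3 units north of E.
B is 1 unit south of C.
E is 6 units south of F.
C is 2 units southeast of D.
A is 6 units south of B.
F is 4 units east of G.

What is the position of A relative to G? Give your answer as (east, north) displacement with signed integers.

Place G at the origin (east=0, north=0).
  F is 4 units east of G: delta (east=+4, north=+0); F at (east=4, north=0).
  E is 6 units south of F: delta (east=+0, north=-6); E at (east=4, north=-6).
  D is 3 units north of E: delta (east=+0, north=+3); D at (east=4, north=-3).
  C is 2 units southeast of D: delta (east=+2, north=-2); C at (east=6, north=-5).
  B is 1 unit south of C: delta (east=+0, north=-1); B at (east=6, north=-6).
  A is 6 units south of B: delta (east=+0, north=-6); A at (east=6, north=-12).
Therefore A relative to G: (east=6, north=-12).

Answer: A is at (east=6, north=-12) relative to G.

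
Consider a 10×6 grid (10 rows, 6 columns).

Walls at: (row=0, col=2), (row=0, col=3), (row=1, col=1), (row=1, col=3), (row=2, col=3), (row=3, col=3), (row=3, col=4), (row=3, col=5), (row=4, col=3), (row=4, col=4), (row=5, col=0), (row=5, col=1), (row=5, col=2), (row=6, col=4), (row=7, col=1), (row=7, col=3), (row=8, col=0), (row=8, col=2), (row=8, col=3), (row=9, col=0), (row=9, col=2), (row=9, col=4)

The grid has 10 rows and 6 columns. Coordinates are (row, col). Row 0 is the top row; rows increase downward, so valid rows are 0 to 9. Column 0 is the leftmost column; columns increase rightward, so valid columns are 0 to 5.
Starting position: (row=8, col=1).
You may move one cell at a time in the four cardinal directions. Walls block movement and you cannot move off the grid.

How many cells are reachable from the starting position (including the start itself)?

Answer: Reachable cells: 2

Derivation:
BFS flood-fill from (row=8, col=1):
  Distance 0: (row=8, col=1)
  Distance 1: (row=9, col=1)
Total reachable: 2 (grid has 38 open cells total)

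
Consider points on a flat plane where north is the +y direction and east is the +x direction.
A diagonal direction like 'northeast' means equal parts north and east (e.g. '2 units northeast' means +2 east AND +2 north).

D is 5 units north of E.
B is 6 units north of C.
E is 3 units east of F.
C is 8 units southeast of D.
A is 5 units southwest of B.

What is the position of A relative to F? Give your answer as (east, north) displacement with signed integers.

Answer: A is at (east=6, north=-2) relative to F.

Derivation:
Place F at the origin (east=0, north=0).
  E is 3 units east of F: delta (east=+3, north=+0); E at (east=3, north=0).
  D is 5 units north of E: delta (east=+0, north=+5); D at (east=3, north=5).
  C is 8 units southeast of D: delta (east=+8, north=-8); C at (east=11, north=-3).
  B is 6 units north of C: delta (east=+0, north=+6); B at (east=11, north=3).
  A is 5 units southwest of B: delta (east=-5, north=-5); A at (east=6, north=-2).
Therefore A relative to F: (east=6, north=-2).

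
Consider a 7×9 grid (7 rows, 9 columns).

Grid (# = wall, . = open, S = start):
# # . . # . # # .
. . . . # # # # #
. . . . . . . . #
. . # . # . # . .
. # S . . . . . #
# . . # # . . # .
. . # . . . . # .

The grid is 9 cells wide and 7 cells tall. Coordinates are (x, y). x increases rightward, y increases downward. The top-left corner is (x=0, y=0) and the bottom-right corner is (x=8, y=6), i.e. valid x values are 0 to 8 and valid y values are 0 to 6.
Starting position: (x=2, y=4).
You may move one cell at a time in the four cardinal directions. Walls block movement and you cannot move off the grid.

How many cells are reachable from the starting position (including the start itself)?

Answer: Reachable cells: 37

Derivation:
BFS flood-fill from (x=2, y=4):
  Distance 0: (x=2, y=4)
  Distance 1: (x=3, y=4), (x=2, y=5)
  Distance 2: (x=3, y=3), (x=4, y=4), (x=1, y=5)
  Distance 3: (x=3, y=2), (x=5, y=4), (x=1, y=6)
  Distance 4: (x=3, y=1), (x=2, y=2), (x=4, y=2), (x=5, y=3), (x=6, y=4), (x=5, y=5), (x=0, y=6)
  Distance 5: (x=3, y=0), (x=2, y=1), (x=1, y=2), (x=5, y=2), (x=7, y=4), (x=6, y=5), (x=5, y=6)
  Distance 6: (x=2, y=0), (x=1, y=1), (x=0, y=2), (x=6, y=2), (x=1, y=3), (x=7, y=3), (x=4, y=6), (x=6, y=6)
  Distance 7: (x=0, y=1), (x=7, y=2), (x=0, y=3), (x=8, y=3), (x=3, y=6)
  Distance 8: (x=0, y=4)
Total reachable: 37 (grid has 41 open cells total)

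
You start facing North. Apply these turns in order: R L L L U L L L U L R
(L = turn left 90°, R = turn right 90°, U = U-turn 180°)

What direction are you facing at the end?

Start: North
  R (right (90° clockwise)) -> East
  L (left (90° counter-clockwise)) -> North
  L (left (90° counter-clockwise)) -> West
  L (left (90° counter-clockwise)) -> South
  U (U-turn (180°)) -> North
  L (left (90° counter-clockwise)) -> West
  L (left (90° counter-clockwise)) -> South
  L (left (90° counter-clockwise)) -> East
  U (U-turn (180°)) -> West
  L (left (90° counter-clockwise)) -> South
  R (right (90° clockwise)) -> West
Final: West

Answer: Final heading: West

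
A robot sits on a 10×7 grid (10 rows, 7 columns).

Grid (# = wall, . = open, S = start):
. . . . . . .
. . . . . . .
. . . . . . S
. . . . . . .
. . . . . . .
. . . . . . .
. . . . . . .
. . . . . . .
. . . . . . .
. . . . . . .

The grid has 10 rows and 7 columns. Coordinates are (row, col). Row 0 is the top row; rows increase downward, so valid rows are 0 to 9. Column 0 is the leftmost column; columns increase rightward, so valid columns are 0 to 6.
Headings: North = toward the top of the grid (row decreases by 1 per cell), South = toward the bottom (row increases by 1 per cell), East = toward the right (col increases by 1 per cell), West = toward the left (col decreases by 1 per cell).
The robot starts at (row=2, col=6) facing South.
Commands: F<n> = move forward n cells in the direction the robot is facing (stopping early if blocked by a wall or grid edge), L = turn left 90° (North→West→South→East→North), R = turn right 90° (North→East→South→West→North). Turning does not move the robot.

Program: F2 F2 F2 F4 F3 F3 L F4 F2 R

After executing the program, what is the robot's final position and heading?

Start: (row=2, col=6), facing South
  F2: move forward 2, now at (row=4, col=6)
  F2: move forward 2, now at (row=6, col=6)
  F2: move forward 2, now at (row=8, col=6)
  F4: move forward 1/4 (blocked), now at (row=9, col=6)
  F3: move forward 0/3 (blocked), now at (row=9, col=6)
  F3: move forward 0/3 (blocked), now at (row=9, col=6)
  L: turn left, now facing East
  F4: move forward 0/4 (blocked), now at (row=9, col=6)
  F2: move forward 0/2 (blocked), now at (row=9, col=6)
  R: turn right, now facing South
Final: (row=9, col=6), facing South

Answer: Final position: (row=9, col=6), facing South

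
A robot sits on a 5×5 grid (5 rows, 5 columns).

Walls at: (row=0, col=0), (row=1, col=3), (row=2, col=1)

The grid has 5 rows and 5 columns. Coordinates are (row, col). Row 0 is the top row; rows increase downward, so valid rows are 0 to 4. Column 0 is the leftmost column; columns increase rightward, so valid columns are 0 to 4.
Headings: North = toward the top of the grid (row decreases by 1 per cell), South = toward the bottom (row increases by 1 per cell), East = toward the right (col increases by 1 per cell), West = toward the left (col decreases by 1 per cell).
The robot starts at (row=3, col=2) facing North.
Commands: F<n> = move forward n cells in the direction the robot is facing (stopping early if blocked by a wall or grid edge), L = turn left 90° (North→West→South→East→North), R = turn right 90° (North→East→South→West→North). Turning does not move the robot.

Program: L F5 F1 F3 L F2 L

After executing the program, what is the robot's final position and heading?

Start: (row=3, col=2), facing North
  L: turn left, now facing West
  F5: move forward 2/5 (blocked), now at (row=3, col=0)
  F1: move forward 0/1 (blocked), now at (row=3, col=0)
  F3: move forward 0/3 (blocked), now at (row=3, col=0)
  L: turn left, now facing South
  F2: move forward 1/2 (blocked), now at (row=4, col=0)
  L: turn left, now facing East
Final: (row=4, col=0), facing East

Answer: Final position: (row=4, col=0), facing East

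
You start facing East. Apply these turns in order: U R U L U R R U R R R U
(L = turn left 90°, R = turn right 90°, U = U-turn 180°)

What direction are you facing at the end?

Answer: Final heading: North

Derivation:
Start: East
  U (U-turn (180°)) -> West
  R (right (90° clockwise)) -> North
  U (U-turn (180°)) -> South
  L (left (90° counter-clockwise)) -> East
  U (U-turn (180°)) -> West
  R (right (90° clockwise)) -> North
  R (right (90° clockwise)) -> East
  U (U-turn (180°)) -> West
  R (right (90° clockwise)) -> North
  R (right (90° clockwise)) -> East
  R (right (90° clockwise)) -> South
  U (U-turn (180°)) -> North
Final: North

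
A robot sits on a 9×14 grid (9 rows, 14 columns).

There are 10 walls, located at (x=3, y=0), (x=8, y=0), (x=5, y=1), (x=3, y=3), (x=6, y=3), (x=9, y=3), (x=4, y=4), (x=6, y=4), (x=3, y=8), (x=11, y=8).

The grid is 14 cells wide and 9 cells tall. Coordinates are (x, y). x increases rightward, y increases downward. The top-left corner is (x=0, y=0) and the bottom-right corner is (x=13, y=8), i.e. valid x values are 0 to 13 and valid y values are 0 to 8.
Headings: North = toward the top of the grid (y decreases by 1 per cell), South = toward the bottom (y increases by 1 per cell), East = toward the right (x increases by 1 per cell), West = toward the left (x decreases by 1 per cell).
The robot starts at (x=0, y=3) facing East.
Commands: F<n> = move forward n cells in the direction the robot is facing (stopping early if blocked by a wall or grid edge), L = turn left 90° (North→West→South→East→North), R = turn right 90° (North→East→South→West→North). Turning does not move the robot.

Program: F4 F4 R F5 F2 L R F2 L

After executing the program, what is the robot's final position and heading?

Start: (x=0, y=3), facing East
  F4: move forward 2/4 (blocked), now at (x=2, y=3)
  F4: move forward 0/4 (blocked), now at (x=2, y=3)
  R: turn right, now facing South
  F5: move forward 5, now at (x=2, y=8)
  F2: move forward 0/2 (blocked), now at (x=2, y=8)
  L: turn left, now facing East
  R: turn right, now facing South
  F2: move forward 0/2 (blocked), now at (x=2, y=8)
  L: turn left, now facing East
Final: (x=2, y=8), facing East

Answer: Final position: (x=2, y=8), facing East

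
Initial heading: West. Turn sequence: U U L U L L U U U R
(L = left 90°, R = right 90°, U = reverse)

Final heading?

Start: West
  U (U-turn (180°)) -> East
  U (U-turn (180°)) -> West
  L (left (90° counter-clockwise)) -> South
  U (U-turn (180°)) -> North
  L (left (90° counter-clockwise)) -> West
  L (left (90° counter-clockwise)) -> South
  U (U-turn (180°)) -> North
  U (U-turn (180°)) -> South
  U (U-turn (180°)) -> North
  R (right (90° clockwise)) -> East
Final: East

Answer: Final heading: East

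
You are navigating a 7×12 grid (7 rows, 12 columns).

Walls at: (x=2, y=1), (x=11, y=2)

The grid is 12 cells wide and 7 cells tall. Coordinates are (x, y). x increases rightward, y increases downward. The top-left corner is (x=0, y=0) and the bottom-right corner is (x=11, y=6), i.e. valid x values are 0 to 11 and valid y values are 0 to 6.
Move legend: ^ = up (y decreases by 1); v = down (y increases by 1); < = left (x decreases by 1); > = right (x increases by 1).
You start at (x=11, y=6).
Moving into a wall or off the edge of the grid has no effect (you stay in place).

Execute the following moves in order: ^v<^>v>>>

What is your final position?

Start: (x=11, y=6)
  ^ (up): (x=11, y=6) -> (x=11, y=5)
  v (down): (x=11, y=5) -> (x=11, y=6)
  < (left): (x=11, y=6) -> (x=10, y=6)
  ^ (up): (x=10, y=6) -> (x=10, y=5)
  > (right): (x=10, y=5) -> (x=11, y=5)
  v (down): (x=11, y=5) -> (x=11, y=6)
  [×3]> (right): blocked, stay at (x=11, y=6)
Final: (x=11, y=6)

Answer: Final position: (x=11, y=6)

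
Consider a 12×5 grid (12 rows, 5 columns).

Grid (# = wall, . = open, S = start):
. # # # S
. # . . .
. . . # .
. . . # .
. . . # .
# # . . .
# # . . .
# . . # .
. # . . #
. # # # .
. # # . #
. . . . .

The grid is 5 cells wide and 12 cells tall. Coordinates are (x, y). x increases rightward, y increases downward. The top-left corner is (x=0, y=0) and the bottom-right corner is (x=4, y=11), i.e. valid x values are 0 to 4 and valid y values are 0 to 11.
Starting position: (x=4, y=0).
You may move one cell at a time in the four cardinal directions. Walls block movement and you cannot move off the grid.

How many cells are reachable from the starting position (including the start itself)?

BFS flood-fill from (x=4, y=0):
  Distance 0: (x=4, y=0)
  Distance 1: (x=4, y=1)
  Distance 2: (x=3, y=1), (x=4, y=2)
  Distance 3: (x=2, y=1), (x=4, y=3)
  Distance 4: (x=2, y=2), (x=4, y=4)
  Distance 5: (x=1, y=2), (x=2, y=3), (x=4, y=5)
  Distance 6: (x=0, y=2), (x=1, y=3), (x=2, y=4), (x=3, y=5), (x=4, y=6)
  Distance 7: (x=0, y=1), (x=0, y=3), (x=1, y=4), (x=2, y=5), (x=3, y=6), (x=4, y=7)
  Distance 8: (x=0, y=0), (x=0, y=4), (x=2, y=6)
  Distance 9: (x=2, y=7)
  Distance 10: (x=1, y=7), (x=2, y=8)
  Distance 11: (x=3, y=8)
Total reachable: 29 (grid has 39 open cells total)

Answer: Reachable cells: 29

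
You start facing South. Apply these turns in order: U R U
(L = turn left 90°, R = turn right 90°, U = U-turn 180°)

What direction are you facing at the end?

Start: South
  U (U-turn (180°)) -> North
  R (right (90° clockwise)) -> East
  U (U-turn (180°)) -> West
Final: West

Answer: Final heading: West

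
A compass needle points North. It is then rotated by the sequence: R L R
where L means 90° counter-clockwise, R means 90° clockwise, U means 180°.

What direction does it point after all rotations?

Start: North
  R (right (90° clockwise)) -> East
  L (left (90° counter-clockwise)) -> North
  R (right (90° clockwise)) -> East
Final: East

Answer: Final heading: East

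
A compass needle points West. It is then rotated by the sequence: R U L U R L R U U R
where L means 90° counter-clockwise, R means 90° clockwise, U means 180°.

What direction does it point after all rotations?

Answer: Final heading: East

Derivation:
Start: West
  R (right (90° clockwise)) -> North
  U (U-turn (180°)) -> South
  L (left (90° counter-clockwise)) -> East
  U (U-turn (180°)) -> West
  R (right (90° clockwise)) -> North
  L (left (90° counter-clockwise)) -> West
  R (right (90° clockwise)) -> North
  U (U-turn (180°)) -> South
  U (U-turn (180°)) -> North
  R (right (90° clockwise)) -> East
Final: East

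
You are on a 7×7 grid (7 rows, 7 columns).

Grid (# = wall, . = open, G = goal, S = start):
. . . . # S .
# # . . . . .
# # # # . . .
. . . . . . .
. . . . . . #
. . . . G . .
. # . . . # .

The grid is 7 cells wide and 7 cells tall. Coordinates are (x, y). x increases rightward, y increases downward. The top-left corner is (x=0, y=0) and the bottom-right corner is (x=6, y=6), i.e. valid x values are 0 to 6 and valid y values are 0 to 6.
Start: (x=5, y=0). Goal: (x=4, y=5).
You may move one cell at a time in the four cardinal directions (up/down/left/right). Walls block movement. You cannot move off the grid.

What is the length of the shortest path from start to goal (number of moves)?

BFS from (x=5, y=0) until reaching (x=4, y=5):
  Distance 0: (x=5, y=0)
  Distance 1: (x=6, y=0), (x=5, y=1)
  Distance 2: (x=4, y=1), (x=6, y=1), (x=5, y=2)
  Distance 3: (x=3, y=1), (x=4, y=2), (x=6, y=2), (x=5, y=3)
  Distance 4: (x=3, y=0), (x=2, y=1), (x=4, y=3), (x=6, y=3), (x=5, y=4)
  Distance 5: (x=2, y=0), (x=3, y=3), (x=4, y=4), (x=5, y=5)
  Distance 6: (x=1, y=0), (x=2, y=3), (x=3, y=4), (x=4, y=5), (x=6, y=5)  <- goal reached here
One shortest path (6 moves): (x=5, y=0) -> (x=5, y=1) -> (x=4, y=1) -> (x=4, y=2) -> (x=4, y=3) -> (x=4, y=4) -> (x=4, y=5)

Answer: Shortest path length: 6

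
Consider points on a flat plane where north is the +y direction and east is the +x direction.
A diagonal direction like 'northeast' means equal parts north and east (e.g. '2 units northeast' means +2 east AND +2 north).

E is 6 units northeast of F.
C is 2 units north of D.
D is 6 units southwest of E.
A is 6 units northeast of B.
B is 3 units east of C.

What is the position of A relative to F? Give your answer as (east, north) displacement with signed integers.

Answer: A is at (east=9, north=8) relative to F.

Derivation:
Place F at the origin (east=0, north=0).
  E is 6 units northeast of F: delta (east=+6, north=+6); E at (east=6, north=6).
  D is 6 units southwest of E: delta (east=-6, north=-6); D at (east=0, north=0).
  C is 2 units north of D: delta (east=+0, north=+2); C at (east=0, north=2).
  B is 3 units east of C: delta (east=+3, north=+0); B at (east=3, north=2).
  A is 6 units northeast of B: delta (east=+6, north=+6); A at (east=9, north=8).
Therefore A relative to F: (east=9, north=8).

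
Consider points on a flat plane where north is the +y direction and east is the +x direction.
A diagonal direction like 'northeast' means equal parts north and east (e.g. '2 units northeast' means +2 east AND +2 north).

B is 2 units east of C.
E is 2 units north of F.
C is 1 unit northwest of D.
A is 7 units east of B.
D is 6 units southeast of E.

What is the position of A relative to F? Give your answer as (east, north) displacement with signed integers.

Place F at the origin (east=0, north=0).
  E is 2 units north of F: delta (east=+0, north=+2); E at (east=0, north=2).
  D is 6 units southeast of E: delta (east=+6, north=-6); D at (east=6, north=-4).
  C is 1 unit northwest of D: delta (east=-1, north=+1); C at (east=5, north=-3).
  B is 2 units east of C: delta (east=+2, north=+0); B at (east=7, north=-3).
  A is 7 units east of B: delta (east=+7, north=+0); A at (east=14, north=-3).
Therefore A relative to F: (east=14, north=-3).

Answer: A is at (east=14, north=-3) relative to F.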